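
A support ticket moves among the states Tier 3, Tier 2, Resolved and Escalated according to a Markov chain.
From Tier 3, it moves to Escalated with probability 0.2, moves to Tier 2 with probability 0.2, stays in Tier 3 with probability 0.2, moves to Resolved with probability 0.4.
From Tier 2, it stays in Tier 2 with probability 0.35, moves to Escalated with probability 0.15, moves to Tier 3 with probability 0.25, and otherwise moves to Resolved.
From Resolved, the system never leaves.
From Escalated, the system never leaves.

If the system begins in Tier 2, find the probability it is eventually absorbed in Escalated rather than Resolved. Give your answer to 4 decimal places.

0.3617

Let h(s) be the probability of absorption at Escalated starting from transient state s. Then h(Escalated) = 1 and h(Resolved) = 0. By first-step analysis:
h(Tier 3) = 0.2·h(Tier 3) + 0.2·h(Tier 2) + 0.4·0 + 0.2·1
h(Tier 2) = 0.25·h(Tier 3) + 0.35·h(Tier 2) + 0.25·0 + 0.15·1
Solving: h(Tier 3) = 0.3404, h(Tier 2) = 0.3617.
Starting from Tier 2, the probability is 0.3617.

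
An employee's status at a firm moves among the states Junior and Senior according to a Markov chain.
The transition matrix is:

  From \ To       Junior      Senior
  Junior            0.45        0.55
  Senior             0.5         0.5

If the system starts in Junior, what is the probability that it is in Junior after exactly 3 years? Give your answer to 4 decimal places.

Propagate the distribution vector 3 years from Junior.
After 0 years: (1.0000, 0.0000)
After 1 year: (0.4500, 0.5500)
After 2 years: (0.4775, 0.5225)
After 3 years: (0.4761, 0.5239)
P(in Junior after 3 years) = 0.4761

0.4761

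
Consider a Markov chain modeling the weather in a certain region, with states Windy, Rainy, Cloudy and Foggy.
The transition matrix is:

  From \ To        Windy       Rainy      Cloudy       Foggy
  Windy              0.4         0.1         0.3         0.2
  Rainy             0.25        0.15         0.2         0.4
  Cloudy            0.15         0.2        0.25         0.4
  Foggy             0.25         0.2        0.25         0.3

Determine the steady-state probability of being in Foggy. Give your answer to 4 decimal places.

0.3156

Let the stationary distribution be π with π = πP and π_1 + π_2 + π_3 + π_4 = 1.
π_1 = 0.4·π_1 + 0.25·π_2 + 0.15·π_3 + 0.25·π_4
π_2 = 0.1·π_1 + 0.15·π_2 + 0.2·π_3 + 0.2·π_4
π_3 = 0.3·π_1 + 0.2·π_2 + 0.25·π_3 + 0.25·π_4
Solving with the normalization constraint gives π = (0.2641, 0.1653, 0.2549, 0.3156).
So the stationary probability of Foggy is 0.3156.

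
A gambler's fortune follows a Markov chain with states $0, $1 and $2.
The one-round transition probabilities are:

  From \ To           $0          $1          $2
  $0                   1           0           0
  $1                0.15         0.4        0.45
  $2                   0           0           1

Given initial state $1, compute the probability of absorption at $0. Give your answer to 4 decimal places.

Let h(s) be the probability of absorption at $0 starting from transient state s. Then h($0) = 1 and h($2) = 0. By first-step analysis:
h($1) = 0.15·1 + 0.4·h($1) + 0.45·0
Solving: h($1) = 0.2500.
Starting from $1, the probability is 0.2500.

0.2500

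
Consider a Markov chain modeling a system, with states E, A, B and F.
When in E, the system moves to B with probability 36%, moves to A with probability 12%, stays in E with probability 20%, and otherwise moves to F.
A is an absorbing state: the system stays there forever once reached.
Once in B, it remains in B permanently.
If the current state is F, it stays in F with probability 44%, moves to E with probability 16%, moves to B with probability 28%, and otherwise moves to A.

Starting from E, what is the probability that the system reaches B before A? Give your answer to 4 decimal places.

0.7339

Let h(s) be the probability of absorption at B starting from transient state s. Then h(B) = 1 and h(A) = 0. By first-step analysis:
h(E) = 0.2·h(E) + 0.12·0 + 0.36·1 + 0.32·h(F)
h(F) = 0.16·h(E) + 0.12·0 + 0.28·1 + 0.44·h(F)
Solving: h(E) = 0.7339, h(F) = 0.7097.
Starting from E, the probability is 0.7339.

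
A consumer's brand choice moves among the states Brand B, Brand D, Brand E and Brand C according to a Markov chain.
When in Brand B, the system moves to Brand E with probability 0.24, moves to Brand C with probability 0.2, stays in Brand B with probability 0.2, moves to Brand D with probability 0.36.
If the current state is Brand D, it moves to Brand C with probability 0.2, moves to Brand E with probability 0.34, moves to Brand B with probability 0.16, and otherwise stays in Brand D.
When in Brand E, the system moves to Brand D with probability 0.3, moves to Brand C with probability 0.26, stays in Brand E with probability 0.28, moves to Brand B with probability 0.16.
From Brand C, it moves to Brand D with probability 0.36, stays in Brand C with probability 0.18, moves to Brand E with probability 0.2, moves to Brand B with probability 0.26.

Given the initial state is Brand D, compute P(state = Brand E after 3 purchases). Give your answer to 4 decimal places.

0.2745

Propagate the distribution vector 3 purchases from Brand D.
After 0 purchases: (0.0000, 1.0000, 0.0000, 0.0000)
After 1 purchase: (0.1600, 0.3000, 0.3400, 0.2000)
After 2 purchases: (0.1864, 0.3216, 0.2756, 0.2164)
After 3 purchases: (0.1891, 0.3242, 0.2745, 0.2122)
P(in Brand E after 3 purchases) = 0.2745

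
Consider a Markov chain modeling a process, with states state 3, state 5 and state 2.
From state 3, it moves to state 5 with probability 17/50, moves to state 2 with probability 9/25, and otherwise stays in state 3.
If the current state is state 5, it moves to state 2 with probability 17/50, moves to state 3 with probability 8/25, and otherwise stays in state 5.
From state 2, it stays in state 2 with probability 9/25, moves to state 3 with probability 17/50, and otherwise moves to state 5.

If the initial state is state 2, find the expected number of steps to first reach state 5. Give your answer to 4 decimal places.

3.1941

Let t(s) be the expected number of steps to first reach state 5 from state s, with t(state 5) = 0. Conditioning on the first step:
t(state 3) = 1 + 0.3·t(state 3) + 0.36·t(state 2)
t(state 2) = 1 + 0.34·t(state 3) + 0.36·t(state 2)
Solving: t(state 3) = 3.0713, t(state 2) = 3.1941.
Expected steps from state 2 to state 5: 3.1941.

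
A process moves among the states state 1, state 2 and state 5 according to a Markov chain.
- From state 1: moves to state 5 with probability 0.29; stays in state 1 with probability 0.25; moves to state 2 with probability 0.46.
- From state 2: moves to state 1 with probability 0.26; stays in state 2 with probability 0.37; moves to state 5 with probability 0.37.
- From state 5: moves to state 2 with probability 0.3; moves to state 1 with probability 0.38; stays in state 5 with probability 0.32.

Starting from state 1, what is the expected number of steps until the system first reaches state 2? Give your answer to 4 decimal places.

Let t(s) be the expected number of steps to first reach state 2 from state s, with t(state 2) = 0. Conditioning on the first step:
t(state 1) = 1 + 0.25·t(state 1) + 0.29·t(state 5)
t(state 5) = 1 + 0.38·t(state 1) + 0.32·t(state 5)
Solving: t(state 1) = 2.4262, t(state 5) = 2.8264.
Expected steps from state 1 to state 2: 2.4262.

2.4262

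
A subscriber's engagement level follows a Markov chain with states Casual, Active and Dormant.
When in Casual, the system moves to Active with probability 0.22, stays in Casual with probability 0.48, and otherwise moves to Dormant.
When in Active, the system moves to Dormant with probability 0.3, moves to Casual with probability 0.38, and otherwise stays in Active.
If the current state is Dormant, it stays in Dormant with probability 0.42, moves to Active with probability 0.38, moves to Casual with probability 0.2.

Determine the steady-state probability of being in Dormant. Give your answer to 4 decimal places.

Let the stationary distribution be π with π = πP and π_1 + π_2 + π_3 = 1.
π_1 = 0.48·π_1 + 0.38·π_2 + 0.2·π_3
π_2 = 0.22·π_1 + 0.32·π_2 + 0.38·π_3
Solving with the normalization constraint gives π = (0.3540, 0.3051, 0.3409).
So the stationary probability of Dormant is 0.3409.

0.3409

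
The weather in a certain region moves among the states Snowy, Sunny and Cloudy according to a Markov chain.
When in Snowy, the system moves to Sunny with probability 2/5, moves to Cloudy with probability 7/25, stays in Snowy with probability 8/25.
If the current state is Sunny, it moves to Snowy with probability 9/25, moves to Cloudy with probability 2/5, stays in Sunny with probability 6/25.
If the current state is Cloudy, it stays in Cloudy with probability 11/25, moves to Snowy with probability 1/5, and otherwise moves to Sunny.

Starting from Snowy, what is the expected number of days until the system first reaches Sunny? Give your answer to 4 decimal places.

Let t(s) be the expected number of days to first reach Sunny from state s, with t(Sunny) = 0. Conditioning on the first day:
t(Snowy) = 1 + 0.32·t(Snowy) + 0.28·t(Cloudy)
t(Cloudy) = 1 + 0.2·t(Snowy) + 0.44·t(Cloudy)
Solving: t(Snowy) = 2.5862, t(Cloudy) = 2.7094.
Expected days from Snowy to Sunny: 2.5862.

2.5862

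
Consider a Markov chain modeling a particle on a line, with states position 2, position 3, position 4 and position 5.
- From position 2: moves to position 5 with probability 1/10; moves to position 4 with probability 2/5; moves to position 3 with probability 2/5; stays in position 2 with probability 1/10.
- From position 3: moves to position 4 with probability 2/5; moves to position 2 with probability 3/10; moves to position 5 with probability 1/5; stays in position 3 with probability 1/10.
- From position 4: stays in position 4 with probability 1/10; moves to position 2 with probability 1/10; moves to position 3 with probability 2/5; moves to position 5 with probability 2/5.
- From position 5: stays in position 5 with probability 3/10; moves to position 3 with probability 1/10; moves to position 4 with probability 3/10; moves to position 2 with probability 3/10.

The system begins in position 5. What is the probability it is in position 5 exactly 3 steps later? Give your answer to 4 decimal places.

0.2640

Propagate the distribution vector 3 steps from position 5.
After 0 steps: (0.0000, 0.0000, 0.0000, 1.0000)
After 1 step: (0.3000, 0.1000, 0.3000, 0.3000)
After 2 steps: (0.1800, 0.2800, 0.2800, 0.2600)
After 3 steps: (0.2080, 0.2380, 0.2900, 0.2640)
P(in position 5 after 3 steps) = 0.2640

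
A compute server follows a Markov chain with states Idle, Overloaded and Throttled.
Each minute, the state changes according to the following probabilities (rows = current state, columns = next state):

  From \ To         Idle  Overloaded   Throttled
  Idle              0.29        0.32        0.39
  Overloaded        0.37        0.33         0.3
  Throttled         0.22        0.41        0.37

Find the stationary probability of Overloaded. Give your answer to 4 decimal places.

Let the stationary distribution be π with π = πP and π_1 + π_2 + π_3 = 1.
π_1 = 0.29·π_1 + 0.37·π_2 + 0.22·π_3
π_2 = 0.32·π_1 + 0.33·π_2 + 0.41·π_3
Solving with the normalization constraint gives π = (0.2938, 0.3551, 0.3510).
So the stationary probability of Overloaded is 0.3551.

0.3551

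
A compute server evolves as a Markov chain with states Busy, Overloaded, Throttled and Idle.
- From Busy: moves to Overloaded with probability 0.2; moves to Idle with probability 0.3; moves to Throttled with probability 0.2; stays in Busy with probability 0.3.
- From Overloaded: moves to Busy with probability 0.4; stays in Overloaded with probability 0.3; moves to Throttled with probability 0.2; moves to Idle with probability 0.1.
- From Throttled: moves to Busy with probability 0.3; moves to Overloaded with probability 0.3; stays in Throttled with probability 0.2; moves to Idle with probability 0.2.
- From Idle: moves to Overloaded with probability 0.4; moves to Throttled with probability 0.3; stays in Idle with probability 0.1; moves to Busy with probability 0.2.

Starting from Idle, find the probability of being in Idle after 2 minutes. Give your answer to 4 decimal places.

Propagate the distribution vector 2 minutes from Idle.
After 0 minutes: (0.0000, 0.0000, 0.0000, 1.0000)
After 1 minute: (0.2000, 0.4000, 0.3000, 0.1000)
After 2 minutes: (0.3300, 0.2900, 0.2100, 0.1700)
P(in Idle after 2 minutes) = 0.1700

0.1700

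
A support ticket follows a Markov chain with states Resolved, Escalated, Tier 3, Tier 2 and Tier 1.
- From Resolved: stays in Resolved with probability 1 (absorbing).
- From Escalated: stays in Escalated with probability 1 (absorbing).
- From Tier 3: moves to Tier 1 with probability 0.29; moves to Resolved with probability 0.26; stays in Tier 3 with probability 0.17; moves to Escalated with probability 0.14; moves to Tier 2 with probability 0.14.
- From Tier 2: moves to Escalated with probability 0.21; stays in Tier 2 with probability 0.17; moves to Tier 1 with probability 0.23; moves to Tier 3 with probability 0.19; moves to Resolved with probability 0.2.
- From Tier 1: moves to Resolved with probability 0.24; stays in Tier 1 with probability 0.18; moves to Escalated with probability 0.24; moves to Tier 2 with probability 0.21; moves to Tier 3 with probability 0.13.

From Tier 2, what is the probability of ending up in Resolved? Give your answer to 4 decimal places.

Let h(s) be the probability of absorption at Resolved starting from transient state s. Then h(Resolved) = 1 and h(Escalated) = 0. By first-step analysis:
h(Tier 3) = 0.26·1 + 0.14·0 + 0.17·h(Tier 3) + 0.14·h(Tier 2) + 0.29·h(Tier 1)
h(Tier 2) = 0.2·1 + 0.21·0 + 0.19·h(Tier 3) + 0.17·h(Tier 2) + 0.23·h(Tier 1)
h(Tier 1) = 0.24·1 + 0.24·0 + 0.13·h(Tier 3) + 0.21·h(Tier 2) + 0.18·h(Tier 1)
Solving: h(Tier 3) = 0.5813, h(Tier 2) = 0.5174, h(Tier 1) = 0.5173.
Starting from Tier 2, the probability is 0.5174.

0.5174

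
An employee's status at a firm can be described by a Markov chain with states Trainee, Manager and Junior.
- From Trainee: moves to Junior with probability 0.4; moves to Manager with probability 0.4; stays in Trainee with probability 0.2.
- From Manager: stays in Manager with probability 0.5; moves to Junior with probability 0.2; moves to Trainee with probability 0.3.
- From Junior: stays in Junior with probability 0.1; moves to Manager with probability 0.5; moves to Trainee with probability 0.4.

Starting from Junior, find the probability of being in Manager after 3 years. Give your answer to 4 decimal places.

0.4730

Propagate the distribution vector 3 years from Junior.
After 0 years: (0.0000, 0.0000, 1.0000)
After 1 year: (0.4000, 0.5000, 0.1000)
After 2 years: (0.2700, 0.4600, 0.2700)
After 3 years: (0.3000, 0.4730, 0.2270)
P(in Manager after 3 years) = 0.4730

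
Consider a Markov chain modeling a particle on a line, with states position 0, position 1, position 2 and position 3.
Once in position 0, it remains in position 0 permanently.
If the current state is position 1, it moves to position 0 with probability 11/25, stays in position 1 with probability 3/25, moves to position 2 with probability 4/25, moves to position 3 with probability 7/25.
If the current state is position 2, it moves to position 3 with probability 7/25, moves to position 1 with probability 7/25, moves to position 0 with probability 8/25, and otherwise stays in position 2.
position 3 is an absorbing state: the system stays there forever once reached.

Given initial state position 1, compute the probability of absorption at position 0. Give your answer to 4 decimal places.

0.6009

Let h(s) be the probability of absorption at position 0 starting from transient state s. Then h(position 0) = 1 and h(position 3) = 0. By first-step analysis:
h(position 1) = 0.44·1 + 0.12·h(position 1) + 0.16·h(position 2) + 0.28·0
h(position 2) = 0.32·1 + 0.28·h(position 1) + 0.12·h(position 2) + 0.28·0
Solving: h(position 1) = 0.6009, h(position 2) = 0.5548.
Starting from position 1, the probability is 0.6009.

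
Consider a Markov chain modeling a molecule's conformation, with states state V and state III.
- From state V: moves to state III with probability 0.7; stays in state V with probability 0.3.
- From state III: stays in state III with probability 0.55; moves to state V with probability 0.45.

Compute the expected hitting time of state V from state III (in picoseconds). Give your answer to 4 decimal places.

2.2222

Let t(s) be the expected number of picoseconds to first reach state V from state s, with t(state V) = 0. Conditioning on the first picosecond:
t(state III) = 1 + 0.55·t(state III)
Solving: t(state III) = 2.2222.
Expected picoseconds from state III to state V: 2.2222.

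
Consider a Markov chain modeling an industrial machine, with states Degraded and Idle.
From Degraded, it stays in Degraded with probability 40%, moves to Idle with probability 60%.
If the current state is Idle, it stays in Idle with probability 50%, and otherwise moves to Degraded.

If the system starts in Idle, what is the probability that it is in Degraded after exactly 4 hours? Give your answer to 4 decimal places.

0.4545

Propagate the distribution vector 4 hours from Idle.
After 0 hours: (0.0000, 1.0000)
After 1 hour: (0.5000, 0.5000)
After 2 hours: (0.4500, 0.5500)
After 3 hours: (0.4550, 0.5450)
After 4 hours: (0.4545, 0.5455)
P(in Degraded after 4 hours) = 0.4545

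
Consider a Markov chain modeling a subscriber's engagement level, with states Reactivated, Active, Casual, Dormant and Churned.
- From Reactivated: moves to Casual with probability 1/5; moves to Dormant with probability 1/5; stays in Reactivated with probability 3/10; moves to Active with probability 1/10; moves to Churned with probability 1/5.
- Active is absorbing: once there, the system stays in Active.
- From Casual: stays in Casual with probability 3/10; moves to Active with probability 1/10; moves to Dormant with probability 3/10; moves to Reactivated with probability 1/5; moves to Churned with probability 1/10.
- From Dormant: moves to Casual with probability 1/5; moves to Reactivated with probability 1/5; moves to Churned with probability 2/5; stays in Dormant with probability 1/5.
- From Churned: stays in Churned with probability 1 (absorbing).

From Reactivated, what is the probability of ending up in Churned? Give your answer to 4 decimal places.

Let h(s) be the probability of absorption at Churned starting from transient state s. Then h(Churned) = 1 and h(Active) = 0. By first-step analysis:
h(Reactivated) = 0.3·h(Reactivated) + 0.1·0 + 0.2·h(Casual) + 0.2·h(Dormant) + 0.2·1
h(Casual) = 0.2·h(Reactivated) + 0.1·0 + 0.3·h(Casual) + 0.3·h(Dormant) + 0.1·1
h(Dormant) = 0.2·h(Reactivated) + 0.2·h(Casual) + 0.2·h(Dormant) + 0.4·1
Solving: h(Reactivated) = 0.7407, h(Casual) = 0.7259, h(Dormant) = 0.8667.
Starting from Reactivated, the probability is 0.7407.

0.7407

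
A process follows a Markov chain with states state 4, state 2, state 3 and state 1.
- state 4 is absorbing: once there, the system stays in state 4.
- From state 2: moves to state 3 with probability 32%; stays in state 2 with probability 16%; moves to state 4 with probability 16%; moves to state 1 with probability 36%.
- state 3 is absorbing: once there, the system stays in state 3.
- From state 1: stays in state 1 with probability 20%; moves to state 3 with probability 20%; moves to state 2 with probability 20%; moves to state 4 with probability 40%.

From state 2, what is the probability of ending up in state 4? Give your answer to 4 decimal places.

0.4533

Let h(s) be the probability of absorption at state 4 starting from transient state s. Then h(state 4) = 1 and h(state 3) = 0. By first-step analysis:
h(state 2) = 0.16·1 + 0.16·h(state 2) + 0.32·0 + 0.36·h(state 1)
h(state 1) = 0.4·1 + 0.2·h(state 2) + 0.2·0 + 0.2·h(state 1)
Solving: h(state 2) = 0.4533, h(state 1) = 0.6133.
Starting from state 2, the probability is 0.4533.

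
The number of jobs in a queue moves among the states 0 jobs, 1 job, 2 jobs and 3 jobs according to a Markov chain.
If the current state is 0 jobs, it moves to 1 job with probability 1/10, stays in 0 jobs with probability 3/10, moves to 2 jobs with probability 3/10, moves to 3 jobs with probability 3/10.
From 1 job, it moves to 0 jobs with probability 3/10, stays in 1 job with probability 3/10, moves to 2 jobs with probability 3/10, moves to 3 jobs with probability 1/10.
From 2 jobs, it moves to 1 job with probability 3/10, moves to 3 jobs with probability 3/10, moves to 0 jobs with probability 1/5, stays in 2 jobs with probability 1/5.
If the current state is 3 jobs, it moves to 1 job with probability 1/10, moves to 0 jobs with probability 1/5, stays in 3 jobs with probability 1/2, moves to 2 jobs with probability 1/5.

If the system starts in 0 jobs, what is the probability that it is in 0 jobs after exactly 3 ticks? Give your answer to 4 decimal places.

Propagate the distribution vector 3 ticks from 0 jobs.
After 0 ticks: (1.0000, 0.0000, 0.0000, 0.0000)
After 1 tick: (0.3000, 0.1000, 0.3000, 0.3000)
After 2 ticks: (0.2400, 0.1800, 0.2400, 0.3400)
After 3 ticks: (0.2420, 0.1840, 0.2420, 0.3320)
P(in 0 jobs after 3 ticks) = 0.2420

0.2420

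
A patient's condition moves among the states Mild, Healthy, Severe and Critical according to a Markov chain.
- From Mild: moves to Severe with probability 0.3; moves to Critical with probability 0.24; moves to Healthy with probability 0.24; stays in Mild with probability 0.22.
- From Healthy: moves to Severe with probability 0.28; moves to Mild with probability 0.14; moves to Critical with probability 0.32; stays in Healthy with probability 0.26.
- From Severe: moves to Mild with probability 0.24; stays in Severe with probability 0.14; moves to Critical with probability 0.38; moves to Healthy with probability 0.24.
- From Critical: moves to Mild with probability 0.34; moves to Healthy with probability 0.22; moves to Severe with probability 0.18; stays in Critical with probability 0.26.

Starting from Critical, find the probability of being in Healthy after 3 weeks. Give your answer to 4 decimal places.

Propagate the distribution vector 3 weeks from Critical.
After 0 weeks: (0.0000, 0.0000, 0.0000, 1.0000)
After 1 week: (0.3400, 0.2200, 0.1800, 0.2600)
After 2 weeks: (0.2372, 0.2392, 0.2356, 0.2880)
After 3 weeks: (0.2401, 0.2390, 0.2230, 0.2979)
P(in Healthy after 3 weeks) = 0.2390

0.2390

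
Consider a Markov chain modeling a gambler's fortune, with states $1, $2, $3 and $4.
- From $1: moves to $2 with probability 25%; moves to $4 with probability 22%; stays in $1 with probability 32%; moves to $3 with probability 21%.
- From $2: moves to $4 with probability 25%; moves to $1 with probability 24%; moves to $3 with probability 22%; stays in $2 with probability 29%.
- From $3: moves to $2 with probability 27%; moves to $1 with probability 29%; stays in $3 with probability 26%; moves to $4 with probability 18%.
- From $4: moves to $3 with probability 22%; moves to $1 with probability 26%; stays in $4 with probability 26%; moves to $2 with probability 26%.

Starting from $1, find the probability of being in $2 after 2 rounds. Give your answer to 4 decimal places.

Propagate the distribution vector 2 rounds from $1.
After 0 rounds: (1.0000, 0.0000, 0.0000, 0.0000)
After 1 round: (0.3200, 0.2500, 0.2100, 0.2200)
After 2 rounds: (0.2805, 0.2664, 0.2252, 0.2279)
P(in $2 after 2 rounds) = 0.2664

0.2664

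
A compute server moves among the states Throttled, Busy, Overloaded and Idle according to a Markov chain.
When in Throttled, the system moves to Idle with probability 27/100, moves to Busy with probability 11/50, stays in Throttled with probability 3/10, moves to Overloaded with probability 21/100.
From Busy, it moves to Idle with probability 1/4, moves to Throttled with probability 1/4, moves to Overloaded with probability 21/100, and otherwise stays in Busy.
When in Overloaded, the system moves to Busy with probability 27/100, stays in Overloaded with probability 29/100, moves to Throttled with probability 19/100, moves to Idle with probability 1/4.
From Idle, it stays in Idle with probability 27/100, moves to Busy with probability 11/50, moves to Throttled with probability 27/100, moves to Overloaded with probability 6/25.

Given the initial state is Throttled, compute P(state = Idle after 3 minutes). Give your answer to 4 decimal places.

0.2604

Propagate the distribution vector 3 minutes from Throttled.
After 0 minutes: (1.0000, 0.0000, 0.0000, 0.0000)
After 1 minute: (0.3000, 0.2200, 0.2100, 0.2700)
After 2 minutes: (0.2578, 0.2459, 0.2349, 0.2614)
After 3 minutes: (0.2540, 0.2490, 0.2366, 0.2604)
P(in Idle after 3 minutes) = 0.2604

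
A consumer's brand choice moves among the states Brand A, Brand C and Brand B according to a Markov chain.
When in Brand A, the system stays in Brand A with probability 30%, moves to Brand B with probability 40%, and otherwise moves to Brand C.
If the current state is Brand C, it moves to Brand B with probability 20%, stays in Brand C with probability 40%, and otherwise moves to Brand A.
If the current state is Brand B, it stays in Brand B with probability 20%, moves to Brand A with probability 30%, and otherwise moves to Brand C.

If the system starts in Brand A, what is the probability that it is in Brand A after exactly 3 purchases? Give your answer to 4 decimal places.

0.3410

Propagate the distribution vector 3 purchases from Brand A.
After 0 purchases: (1.0000, 0.0000, 0.0000)
After 1 purchase: (0.3000, 0.3000, 0.4000)
After 2 purchases: (0.3300, 0.4100, 0.2600)
After 3 purchases: (0.3410, 0.3930, 0.2660)
P(in Brand A after 3 purchases) = 0.3410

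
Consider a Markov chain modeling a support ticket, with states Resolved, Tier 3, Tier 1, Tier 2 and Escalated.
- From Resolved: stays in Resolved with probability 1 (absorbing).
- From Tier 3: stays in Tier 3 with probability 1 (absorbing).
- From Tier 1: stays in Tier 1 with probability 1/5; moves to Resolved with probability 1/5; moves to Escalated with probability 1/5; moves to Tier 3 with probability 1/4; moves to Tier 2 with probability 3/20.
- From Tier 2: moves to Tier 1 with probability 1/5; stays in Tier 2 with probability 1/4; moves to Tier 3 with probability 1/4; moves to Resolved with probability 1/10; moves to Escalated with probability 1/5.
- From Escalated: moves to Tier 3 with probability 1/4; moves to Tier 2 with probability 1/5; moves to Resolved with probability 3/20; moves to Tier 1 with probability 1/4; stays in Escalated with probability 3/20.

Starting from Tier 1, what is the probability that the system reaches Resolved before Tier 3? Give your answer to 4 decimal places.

Let h(s) be the probability of absorption at Resolved starting from transient state s. Then h(Resolved) = 1 and h(Tier 3) = 0. By first-step analysis:
h(Tier 1) = 0.2·1 + 0.25·0 + 0.2·h(Tier 1) + 0.15·h(Tier 2) + 0.2·h(Escalated)
h(Tier 2) = 0.1·1 + 0.25·0 + 0.2·h(Tier 1) + 0.25·h(Tier 2) + 0.2·h(Escalated)
h(Escalated) = 0.15·1 + 0.25·0 + 0.25·h(Tier 1) + 0.2·h(Tier 2) + 0.15·h(Escalated)
Solving: h(Tier 1) = 0.4086, h(Tier 2) = 0.3429, h(Escalated) = 0.3773.
Starting from Tier 1, the probability is 0.4086.

0.4086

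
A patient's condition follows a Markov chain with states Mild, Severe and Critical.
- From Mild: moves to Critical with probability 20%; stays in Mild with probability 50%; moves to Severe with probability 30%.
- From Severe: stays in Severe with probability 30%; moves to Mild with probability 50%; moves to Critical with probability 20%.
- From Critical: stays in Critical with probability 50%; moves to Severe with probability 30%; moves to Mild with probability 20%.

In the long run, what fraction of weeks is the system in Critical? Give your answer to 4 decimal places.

Let the stationary distribution be π with π = πP and π_1 + π_2 + π_3 = 1.
π_1 = 0.5·π_1 + 0.5·π_2 + 0.2·π_3
π_2 = 0.3·π_1 + 0.3·π_2 + 0.3·π_3
Solving with the normalization constraint gives π = (0.4143, 0.3000, 0.2857).
So the stationary probability of Critical is 0.2857.

0.2857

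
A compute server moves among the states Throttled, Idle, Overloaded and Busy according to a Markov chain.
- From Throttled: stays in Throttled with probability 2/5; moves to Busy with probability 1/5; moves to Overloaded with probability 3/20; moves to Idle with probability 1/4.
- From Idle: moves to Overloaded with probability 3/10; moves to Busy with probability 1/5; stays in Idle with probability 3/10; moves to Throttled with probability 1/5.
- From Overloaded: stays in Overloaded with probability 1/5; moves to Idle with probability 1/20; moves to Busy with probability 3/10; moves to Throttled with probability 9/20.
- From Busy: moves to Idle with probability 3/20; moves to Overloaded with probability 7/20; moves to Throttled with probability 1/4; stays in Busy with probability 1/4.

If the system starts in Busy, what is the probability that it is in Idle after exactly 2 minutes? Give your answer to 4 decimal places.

Propagate the distribution vector 2 minutes from Busy.
After 0 minutes: (0.0000, 0.0000, 0.0000, 1.0000)
After 1 minute: (0.2500, 0.1500, 0.3500, 0.2500)
After 2 minutes: (0.3500, 0.1625, 0.2400, 0.2475)
P(in Idle after 2 minutes) = 0.1625

0.1625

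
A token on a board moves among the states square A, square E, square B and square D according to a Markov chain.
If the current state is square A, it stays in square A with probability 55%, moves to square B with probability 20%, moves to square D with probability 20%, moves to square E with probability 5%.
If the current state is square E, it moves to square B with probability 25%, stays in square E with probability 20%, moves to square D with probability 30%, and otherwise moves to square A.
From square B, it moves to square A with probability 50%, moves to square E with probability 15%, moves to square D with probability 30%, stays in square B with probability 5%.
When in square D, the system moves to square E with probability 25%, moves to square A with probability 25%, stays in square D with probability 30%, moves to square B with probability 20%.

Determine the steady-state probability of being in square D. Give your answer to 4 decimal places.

Let the stationary distribution be π with π = πP and π_1 + π_2 + π_3 + π_4 = 1.
π_1 = 0.55·π_1 + 0.25·π_2 + 0.5·π_3 + 0.25·π_4
π_2 = 0.05·π_1 + 0.2·π_2 + 0.15·π_3 + 0.25·π_4
π_3 = 0.2·π_1 + 0.25·π_2 + 0.05·π_3 + 0.2·π_4
Solving with the normalization constraint gives π = (0.4214, 0.1407, 0.1800, 0.2579).
So the stationary probability of square D is 0.2579.

0.2579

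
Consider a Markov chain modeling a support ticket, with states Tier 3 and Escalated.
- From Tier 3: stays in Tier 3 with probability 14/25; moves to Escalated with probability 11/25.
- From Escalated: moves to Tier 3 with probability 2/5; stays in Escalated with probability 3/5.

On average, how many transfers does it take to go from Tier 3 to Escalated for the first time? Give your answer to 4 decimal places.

2.2727

Let t(s) be the expected number of transfers to first reach Escalated from state s, with t(Escalated) = 0. Conditioning on the first transfer:
t(Tier 3) = 1 + 0.56·t(Tier 3)
Solving: t(Tier 3) = 2.2727.
Expected transfers from Tier 3 to Escalated: 2.2727.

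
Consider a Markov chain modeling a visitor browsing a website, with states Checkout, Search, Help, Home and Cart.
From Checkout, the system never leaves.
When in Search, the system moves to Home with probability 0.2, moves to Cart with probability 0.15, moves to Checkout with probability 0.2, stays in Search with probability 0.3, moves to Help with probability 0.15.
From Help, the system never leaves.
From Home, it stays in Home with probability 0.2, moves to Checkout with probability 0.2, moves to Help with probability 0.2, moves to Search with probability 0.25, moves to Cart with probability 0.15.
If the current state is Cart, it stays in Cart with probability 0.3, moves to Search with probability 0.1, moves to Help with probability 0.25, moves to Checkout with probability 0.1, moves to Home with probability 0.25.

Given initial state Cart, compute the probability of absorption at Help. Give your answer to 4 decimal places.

0.6132

Let h(s) be the probability of absorption at Help starting from transient state s. Then h(Help) = 1 and h(Checkout) = 0. By first-step analysis:
h(Search) = 0.2·0 + 0.3·h(Search) + 0.15·1 + 0.2·h(Home) + 0.15·h(Cart)
h(Home) = 0.2·0 + 0.25·h(Search) + 0.2·1 + 0.2·h(Home) + 0.15·h(Cart)
h(Cart) = 0.1·0 + 0.1·h(Search) + 0.25·1 + 0.25·h(Home) + 0.3·h(Cart)
Solving: h(Search) = 0.4941, h(Home) = 0.5194, h(Cart) = 0.6132.
Starting from Cart, the probability is 0.6132.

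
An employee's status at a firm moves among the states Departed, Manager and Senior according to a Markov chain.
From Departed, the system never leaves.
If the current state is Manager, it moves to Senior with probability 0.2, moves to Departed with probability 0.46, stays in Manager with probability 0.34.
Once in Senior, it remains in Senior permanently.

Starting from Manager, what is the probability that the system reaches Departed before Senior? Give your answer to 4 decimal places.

0.6970

Let h(s) be the probability of absorption at Departed starting from transient state s. Then h(Departed) = 1 and h(Senior) = 0. By first-step analysis:
h(Manager) = 0.46·1 + 0.34·h(Manager) + 0.2·0
Solving: h(Manager) = 0.6970.
Starting from Manager, the probability is 0.6970.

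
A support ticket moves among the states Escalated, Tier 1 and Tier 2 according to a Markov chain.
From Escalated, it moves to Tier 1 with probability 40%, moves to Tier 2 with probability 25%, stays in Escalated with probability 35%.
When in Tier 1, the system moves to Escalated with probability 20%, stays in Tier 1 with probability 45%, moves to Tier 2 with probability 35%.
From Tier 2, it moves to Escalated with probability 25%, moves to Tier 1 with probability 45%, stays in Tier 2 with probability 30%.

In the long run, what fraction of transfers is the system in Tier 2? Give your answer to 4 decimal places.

0.3092

Let the stationary distribution be π with π = πP and π_1 + π_2 + π_3 = 1.
π_1 = 0.35·π_1 + 0.2·π_2 + 0.25·π_3
π_2 = 0.4·π_1 + 0.45·π_2 + 0.45·π_3
Solving with the normalization constraint gives π = (0.2535, 0.4373, 0.3092).
So the stationary probability of Tier 2 is 0.3092.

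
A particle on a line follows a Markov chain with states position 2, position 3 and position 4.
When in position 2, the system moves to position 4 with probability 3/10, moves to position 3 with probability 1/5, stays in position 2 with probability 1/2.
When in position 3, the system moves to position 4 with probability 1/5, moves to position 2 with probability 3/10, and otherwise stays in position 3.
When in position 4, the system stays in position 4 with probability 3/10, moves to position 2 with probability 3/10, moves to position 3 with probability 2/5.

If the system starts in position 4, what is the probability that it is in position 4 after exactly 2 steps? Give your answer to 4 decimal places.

Sum over the intermediate state after 1 step:
P = P(position 4→position 2)·P(position 2→position 4) + P(position 4→position 3)·P(position 3→position 4) + P(position 4→position 4)·P(position 4→position 4)
  = 0.3×0.3 + 0.4×0.2 + 0.3×0.3
  = 0.0900 + 0.0800 + 0.0900 = 0.2600

0.2600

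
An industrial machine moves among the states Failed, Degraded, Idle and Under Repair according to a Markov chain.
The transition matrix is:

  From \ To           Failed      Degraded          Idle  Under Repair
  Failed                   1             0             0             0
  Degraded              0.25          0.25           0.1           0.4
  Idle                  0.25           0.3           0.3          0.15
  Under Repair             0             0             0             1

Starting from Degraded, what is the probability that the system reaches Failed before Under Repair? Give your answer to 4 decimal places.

0.4040

Let h(s) be the probability of absorption at Failed starting from transient state s. Then h(Failed) = 1 and h(Under Repair) = 0. By first-step analysis:
h(Degraded) = 0.25·1 + 0.25·h(Degraded) + 0.1·h(Idle) + 0.4·0
h(Idle) = 0.25·1 + 0.3·h(Degraded) + 0.3·h(Idle) + 0.15·0
Solving: h(Degraded) = 0.4040, h(Idle) = 0.5303.
Starting from Degraded, the probability is 0.4040.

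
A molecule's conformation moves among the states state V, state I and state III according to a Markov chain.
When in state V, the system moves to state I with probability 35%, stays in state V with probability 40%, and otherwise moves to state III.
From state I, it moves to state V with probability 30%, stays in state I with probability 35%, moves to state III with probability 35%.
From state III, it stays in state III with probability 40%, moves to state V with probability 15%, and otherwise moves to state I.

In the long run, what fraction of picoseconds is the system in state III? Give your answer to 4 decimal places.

0.3393

Let the stationary distribution be π with π = πP and π_1 + π_2 + π_3 = 1.
π_1 = 0.4·π_1 + 0.3·π_2 + 0.15·π_3
π_2 = 0.35·π_1 + 0.35·π_2 + 0.45·π_3
Solving with the normalization constraint gives π = (0.2768, 0.3839, 0.3393).
So the stationary probability of state III is 0.3393.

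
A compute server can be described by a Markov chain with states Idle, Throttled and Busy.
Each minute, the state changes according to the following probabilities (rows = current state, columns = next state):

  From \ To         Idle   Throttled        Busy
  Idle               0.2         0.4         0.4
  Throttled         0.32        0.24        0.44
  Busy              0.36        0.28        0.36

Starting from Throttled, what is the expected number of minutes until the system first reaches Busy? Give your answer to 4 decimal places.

Let t(s) be the expected number of minutes to first reach Busy from state s, with t(Busy) = 0. Conditioning on the first minute:
t(Idle) = 1 + 0.2·t(Idle) + 0.4·t(Throttled)
t(Throttled) = 1 + 0.32·t(Idle) + 0.24·t(Throttled)
Solving: t(Idle) = 2.4167, t(Throttled) = 2.3333.
Expected minutes from Throttled to Busy: 2.3333.

2.3333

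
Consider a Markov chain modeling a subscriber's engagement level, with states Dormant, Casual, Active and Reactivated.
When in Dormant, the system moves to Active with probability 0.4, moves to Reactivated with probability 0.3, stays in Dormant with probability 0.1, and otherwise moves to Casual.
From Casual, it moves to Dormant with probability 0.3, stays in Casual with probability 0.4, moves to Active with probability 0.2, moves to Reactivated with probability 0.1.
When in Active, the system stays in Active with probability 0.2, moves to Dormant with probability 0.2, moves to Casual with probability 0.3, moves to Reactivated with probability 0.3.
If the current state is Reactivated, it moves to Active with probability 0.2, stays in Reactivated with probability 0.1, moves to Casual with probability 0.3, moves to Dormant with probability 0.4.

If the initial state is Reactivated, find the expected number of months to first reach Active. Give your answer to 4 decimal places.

3.8926

Let t(s) be the expected number of months to first reach Active from state s, with t(Active) = 0. Conditioning on the first month:
t(Dormant) = 1 + 0.1·t(Dormant) + 0.2·t(Casual) + 0.3·t(Reactivated)
t(Casual) = 1 + 0.3·t(Dormant) + 0.4·t(Casual) + 0.1·t(Reactivated)
t(Reactivated) = 1 + 0.4·t(Dormant) + 0.3·t(Casual) + 0.1·t(Reactivated)
Solving: t(Dormant) = 3.2886, t(Casual) = 3.9597, t(Reactivated) = 3.8926.
Expected months from Reactivated to Active: 3.8926.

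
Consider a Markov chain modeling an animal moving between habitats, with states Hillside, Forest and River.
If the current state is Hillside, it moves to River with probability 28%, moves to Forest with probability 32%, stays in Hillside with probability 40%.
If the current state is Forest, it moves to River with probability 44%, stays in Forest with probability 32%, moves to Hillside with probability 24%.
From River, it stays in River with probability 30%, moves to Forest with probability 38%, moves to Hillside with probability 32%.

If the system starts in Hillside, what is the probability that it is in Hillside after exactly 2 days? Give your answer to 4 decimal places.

0.3264

Sum over the intermediate state after 1 day:
P = P(Hillside→Hillside)·P(Hillside→Hillside) + P(Hillside→Forest)·P(Forest→Hillside) + P(Hillside→River)·P(River→Hillside)
  = 0.4×0.4 + 0.32×0.24 + 0.28×0.32
  = 0.1600 + 0.0768 + 0.0896 = 0.3264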